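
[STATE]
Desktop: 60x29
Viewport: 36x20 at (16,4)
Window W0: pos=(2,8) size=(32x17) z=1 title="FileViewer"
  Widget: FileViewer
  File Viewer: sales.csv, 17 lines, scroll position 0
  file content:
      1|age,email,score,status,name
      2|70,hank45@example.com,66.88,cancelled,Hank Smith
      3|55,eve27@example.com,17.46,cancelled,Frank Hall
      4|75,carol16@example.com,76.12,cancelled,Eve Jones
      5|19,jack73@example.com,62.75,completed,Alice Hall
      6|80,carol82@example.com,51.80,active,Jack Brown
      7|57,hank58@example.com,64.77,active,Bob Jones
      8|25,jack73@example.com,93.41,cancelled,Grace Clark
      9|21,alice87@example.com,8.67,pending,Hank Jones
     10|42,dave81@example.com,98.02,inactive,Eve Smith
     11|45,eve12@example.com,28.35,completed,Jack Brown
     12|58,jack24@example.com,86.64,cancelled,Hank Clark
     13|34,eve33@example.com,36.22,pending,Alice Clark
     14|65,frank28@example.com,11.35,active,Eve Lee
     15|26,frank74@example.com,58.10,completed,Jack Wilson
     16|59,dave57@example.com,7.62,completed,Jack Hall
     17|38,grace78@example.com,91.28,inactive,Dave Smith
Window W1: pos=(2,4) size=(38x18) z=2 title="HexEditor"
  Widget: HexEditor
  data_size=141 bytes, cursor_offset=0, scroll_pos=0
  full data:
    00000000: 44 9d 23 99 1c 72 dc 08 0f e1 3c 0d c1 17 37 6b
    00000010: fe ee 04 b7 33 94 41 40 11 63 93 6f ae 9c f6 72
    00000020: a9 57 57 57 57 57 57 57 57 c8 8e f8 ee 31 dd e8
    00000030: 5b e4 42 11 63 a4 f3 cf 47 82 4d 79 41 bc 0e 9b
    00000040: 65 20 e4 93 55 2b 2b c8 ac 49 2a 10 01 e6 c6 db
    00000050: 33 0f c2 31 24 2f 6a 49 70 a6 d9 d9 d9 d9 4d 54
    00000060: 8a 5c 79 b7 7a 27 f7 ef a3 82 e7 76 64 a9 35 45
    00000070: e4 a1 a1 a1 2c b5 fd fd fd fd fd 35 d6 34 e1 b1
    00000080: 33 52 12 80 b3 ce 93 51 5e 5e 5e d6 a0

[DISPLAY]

━━━━━━━━━━━━━━━━━━━━━━━┓            
                       ┃            
───────────────────────┨            
9d 23 99 1c 72 dc 08  0┃            
ee 04 b7 33 94 41 40  1┃            
57 57 57 57 57 57 57  5┃            
e4 42 11 63 a4 f3 cf  4┃            
20 e4 93 55 2b 2b c8  a┃            
0f c2 31 24 2f 6a 49  7┃            
5c 79 b7 7a 27 f7 ef  a┃            
a1 a1 a1 2c b5 fd fd  f┃            
52 12 80 b3 ce 93 51  5┃            
                       ┃            
                       ┃            
                       ┃            
                       ┃            
                       ┃            
━━━━━━━━━━━━━━━━━━━━━━━┛            
mple.com,86.64,c░┃                  
ple.com,36.22,pe▼┃                  


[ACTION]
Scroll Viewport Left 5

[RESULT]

━━━━━━━━━━━━━━━━━━━━━━━━━━━━┓       
or                          ┃       
────────────────────────────┨       
  44 9d 23 99 1c 72 dc 08  0┃       
  fe ee 04 b7 33 94 41 40  1┃       
  a9 57 57 57 57 57 57 57  5┃       
  5b e4 42 11 63 a4 f3 cf  4┃       
  65 20 e4 93 55 2b 2b c8  a┃       
  33 0f c2 31 24 2f 6a 49  7┃       
  8a 5c 79 b7 7a 27 f7 ef  a┃       
  e4 a1 a1 a1 2c b5 fd fd  f┃       
  33 52 12 80 b3 ce 93 51  5┃       
                            ┃       
                            ┃       
                            ┃       
                            ┃       
                            ┃       
━━━━━━━━━━━━━━━━━━━━━━━━━━━━┛       
4@example.com,86.64,c░┃             
@example.com,36.22,pe▼┃             


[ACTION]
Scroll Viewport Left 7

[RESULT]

━━━━━━━━━━━━━━━━━━━━━━━━━━━━━━━━━━━┓
HexEditor                          ┃
───────────────────────────────────┨
0000000  44 9d 23 99 1c 72 dc 08  0┃
0000010  fe ee 04 b7 33 94 41 40  1┃
0000020  a9 57 57 57 57 57 57 57  5┃
0000030  5b e4 42 11 63 a4 f3 cf  4┃
0000040  65 20 e4 93 55 2b 2b c8  a┃
0000050  33 0f c2 31 24 2f 6a 49  7┃
0000060  8a 5c 79 b7 7a 27 f7 ef  a┃
0000070  e4 a1 a1 a1 2c b5 fd fd  f┃
0000080  33 52 12 80 b3 ce 93 51  5┃
                                   ┃
                                   ┃
                                   ┃
                                   ┃
                                   ┃
━━━━━━━━━━━━━━━━━━━━━━━━━━━━━━━━━━━┛
8,jack24@example.com,86.64,c░┃      
4,eve33@example.com,36.22,pe▼┃      


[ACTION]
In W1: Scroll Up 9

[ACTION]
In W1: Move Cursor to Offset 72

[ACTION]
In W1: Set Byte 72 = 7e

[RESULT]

━━━━━━━━━━━━━━━━━━━━━━━━━━━━━━━━━━━┓
HexEditor                          ┃
───────────────────────────────────┨
0000000  44 9d 23 99 1c 72 dc 08  0┃
0000010  fe ee 04 b7 33 94 41 40  1┃
0000020  a9 57 57 57 57 57 57 57  5┃
0000030  5b e4 42 11 63 a4 f3 cf  4┃
0000040  65 20 e4 93 55 2b 2b c8  7┃
0000050  33 0f c2 31 24 2f 6a 49  7┃
0000060  8a 5c 79 b7 7a 27 f7 ef  a┃
0000070  e4 a1 a1 a1 2c b5 fd fd  f┃
0000080  33 52 12 80 b3 ce 93 51  5┃
                                   ┃
                                   ┃
                                   ┃
                                   ┃
                                   ┃
━━━━━━━━━━━━━━━━━━━━━━━━━━━━━━━━━━━┛
8,jack24@example.com,86.64,c░┃      
4,eve33@example.com,36.22,pe▼┃      


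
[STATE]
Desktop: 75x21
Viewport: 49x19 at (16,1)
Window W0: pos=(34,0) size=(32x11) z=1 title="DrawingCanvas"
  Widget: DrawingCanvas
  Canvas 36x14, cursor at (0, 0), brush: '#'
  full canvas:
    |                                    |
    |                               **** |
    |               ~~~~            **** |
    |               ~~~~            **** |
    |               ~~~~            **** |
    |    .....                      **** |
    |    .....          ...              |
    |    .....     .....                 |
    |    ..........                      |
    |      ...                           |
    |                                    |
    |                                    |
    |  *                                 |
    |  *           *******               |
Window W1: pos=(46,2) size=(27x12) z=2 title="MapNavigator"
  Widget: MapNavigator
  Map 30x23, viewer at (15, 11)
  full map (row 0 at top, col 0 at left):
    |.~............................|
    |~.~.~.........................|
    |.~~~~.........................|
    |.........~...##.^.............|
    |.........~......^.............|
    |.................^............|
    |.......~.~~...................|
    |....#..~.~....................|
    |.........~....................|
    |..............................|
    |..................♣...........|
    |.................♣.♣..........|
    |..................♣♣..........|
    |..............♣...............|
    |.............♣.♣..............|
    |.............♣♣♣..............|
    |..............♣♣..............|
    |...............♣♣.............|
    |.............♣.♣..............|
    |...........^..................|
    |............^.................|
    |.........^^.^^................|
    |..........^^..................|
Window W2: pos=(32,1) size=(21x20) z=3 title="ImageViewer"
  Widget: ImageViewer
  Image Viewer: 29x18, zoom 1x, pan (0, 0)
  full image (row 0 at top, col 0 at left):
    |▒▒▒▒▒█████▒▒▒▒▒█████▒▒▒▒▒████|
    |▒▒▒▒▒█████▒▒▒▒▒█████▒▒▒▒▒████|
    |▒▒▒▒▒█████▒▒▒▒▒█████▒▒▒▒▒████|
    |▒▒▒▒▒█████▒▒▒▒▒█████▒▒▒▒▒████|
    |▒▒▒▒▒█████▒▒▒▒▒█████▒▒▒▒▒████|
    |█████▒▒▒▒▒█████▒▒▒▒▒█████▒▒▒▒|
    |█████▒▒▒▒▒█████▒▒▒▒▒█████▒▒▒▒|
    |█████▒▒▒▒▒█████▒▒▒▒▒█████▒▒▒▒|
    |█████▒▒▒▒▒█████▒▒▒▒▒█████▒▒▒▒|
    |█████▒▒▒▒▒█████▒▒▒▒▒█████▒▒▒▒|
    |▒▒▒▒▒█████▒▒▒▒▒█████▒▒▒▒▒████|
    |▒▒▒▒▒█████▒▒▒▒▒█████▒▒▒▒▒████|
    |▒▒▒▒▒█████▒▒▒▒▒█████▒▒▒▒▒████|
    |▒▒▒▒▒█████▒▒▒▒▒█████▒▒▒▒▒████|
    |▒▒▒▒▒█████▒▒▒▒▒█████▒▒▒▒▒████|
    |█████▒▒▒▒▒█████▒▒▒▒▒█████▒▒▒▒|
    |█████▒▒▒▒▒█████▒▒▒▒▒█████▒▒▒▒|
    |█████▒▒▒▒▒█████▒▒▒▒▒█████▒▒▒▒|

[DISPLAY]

                ┏━━━━━━━━━━━━━━━━━━━┓            
                ┃ ImageViewer       ┃━━━━━━━━━━━━
                ┠───────────────────┨vigator     
                ┃▒▒▒▒▒█████▒▒▒▒▒████┃────────────
                ┃▒▒▒▒▒█████▒▒▒▒▒████┃~...........
                ┃▒▒▒▒▒█████▒▒▒▒▒████┃~...........
                ┃▒▒▒▒▒█████▒▒▒▒▒████┃............
                ┃▒▒▒▒▒█████▒▒▒▒▒████┃.........♣..
                ┃█████▒▒▒▒▒█████▒▒▒▒┃......@.♣.♣.
                ┃█████▒▒▒▒▒█████▒▒▒▒┃.........♣♣.
                ┃█████▒▒▒▒▒█████▒▒▒▒┃.....♣......
                ┃█████▒▒▒▒▒█████▒▒▒▒┃....♣.♣.....
                ┃█████▒▒▒▒▒█████▒▒▒▒┃━━━━━━━━━━━━
                ┃▒▒▒▒▒█████▒▒▒▒▒████┃            
                ┃▒▒▒▒▒█████▒▒▒▒▒████┃            
                ┃▒▒▒▒▒█████▒▒▒▒▒████┃            
                ┃▒▒▒▒▒█████▒▒▒▒▒████┃            
                ┃▒▒▒▒▒█████▒▒▒▒▒████┃            
                ┃█████▒▒▒▒▒█████▒▒▒▒┃            


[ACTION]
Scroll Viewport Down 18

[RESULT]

                ┃ ImageViewer       ┃━━━━━━━━━━━━
                ┠───────────────────┨vigator     
                ┃▒▒▒▒▒█████▒▒▒▒▒████┃────────────
                ┃▒▒▒▒▒█████▒▒▒▒▒████┃~...........
                ┃▒▒▒▒▒█████▒▒▒▒▒████┃~...........
                ┃▒▒▒▒▒█████▒▒▒▒▒████┃............
                ┃▒▒▒▒▒█████▒▒▒▒▒████┃.........♣..
                ┃█████▒▒▒▒▒█████▒▒▒▒┃......@.♣.♣.
                ┃█████▒▒▒▒▒█████▒▒▒▒┃.........♣♣.
                ┃█████▒▒▒▒▒█████▒▒▒▒┃.....♣......
                ┃█████▒▒▒▒▒█████▒▒▒▒┃....♣.♣.....
                ┃█████▒▒▒▒▒█████▒▒▒▒┃━━━━━━━━━━━━
                ┃▒▒▒▒▒█████▒▒▒▒▒████┃            
                ┃▒▒▒▒▒█████▒▒▒▒▒████┃            
                ┃▒▒▒▒▒█████▒▒▒▒▒████┃            
                ┃▒▒▒▒▒█████▒▒▒▒▒████┃            
                ┃▒▒▒▒▒█████▒▒▒▒▒████┃            
                ┃█████▒▒▒▒▒█████▒▒▒▒┃            
                ┗━━━━━━━━━━━━━━━━━━━┛            


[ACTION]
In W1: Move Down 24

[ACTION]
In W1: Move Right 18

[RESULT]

                ┃ ImageViewer       ┃━━━━━━━━━━━━
                ┠───────────────────┨vigator     
                ┃▒▒▒▒▒█████▒▒▒▒▒████┃────────────
                ┃▒▒▒▒▒█████▒▒▒▒▒████┃.......     
                ┃▒▒▒▒▒█████▒▒▒▒▒████┃.......     
                ┃▒▒▒▒▒█████▒▒▒▒▒████┃.......     
                ┃▒▒▒▒▒█████▒▒▒▒▒████┃.......     
                ┃█████▒▒▒▒▒█████▒▒▒▒┃......@     
                ┃█████▒▒▒▒▒█████▒▒▒▒┃            
                ┃█████▒▒▒▒▒█████▒▒▒▒┃            
                ┃█████▒▒▒▒▒█████▒▒▒▒┃            
                ┃█████▒▒▒▒▒█████▒▒▒▒┃━━━━━━━━━━━━
                ┃▒▒▒▒▒█████▒▒▒▒▒████┃            
                ┃▒▒▒▒▒█████▒▒▒▒▒████┃            
                ┃▒▒▒▒▒█████▒▒▒▒▒████┃            
                ┃▒▒▒▒▒█████▒▒▒▒▒████┃            
                ┃▒▒▒▒▒█████▒▒▒▒▒████┃            
                ┃█████▒▒▒▒▒█████▒▒▒▒┃            
                ┗━━━━━━━━━━━━━━━━━━━┛            


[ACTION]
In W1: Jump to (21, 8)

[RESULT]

                ┃ ImageViewer       ┃━━━━━━━━━━━━
                ┠───────────────────┨vigator     
                ┃▒▒▒▒▒█████▒▒▒▒▒████┃────────────
                ┃▒▒▒▒▒█████▒▒▒▒▒████┃.^..........
                ┃▒▒▒▒▒█████▒▒▒▒▒████┃..^.........
                ┃▒▒▒▒▒█████▒▒▒▒▒████┃............
                ┃▒▒▒▒▒█████▒▒▒▒▒████┃............
                ┃█████▒▒▒▒▒█████▒▒▒▒┃......@.....
                ┃█████▒▒▒▒▒█████▒▒▒▒┃............
                ┃█████▒▒▒▒▒█████▒▒▒▒┃...♣........
                ┃█████▒▒▒▒▒█████▒▒▒▒┃..♣.♣.......
                ┃█████▒▒▒▒▒█████▒▒▒▒┃━━━━━━━━━━━━
                ┃▒▒▒▒▒█████▒▒▒▒▒████┃            
                ┃▒▒▒▒▒█████▒▒▒▒▒████┃            
                ┃▒▒▒▒▒█████▒▒▒▒▒████┃            
                ┃▒▒▒▒▒█████▒▒▒▒▒████┃            
                ┃▒▒▒▒▒█████▒▒▒▒▒████┃            
                ┃█████▒▒▒▒▒█████▒▒▒▒┃            
                ┗━━━━━━━━━━━━━━━━━━━┛            


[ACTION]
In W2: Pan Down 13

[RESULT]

                ┃ ImageViewer       ┃━━━━━━━━━━━━
                ┠───────────────────┨vigator     
                ┃▒▒▒▒▒█████▒▒▒▒▒████┃────────────
                ┃▒▒▒▒▒█████▒▒▒▒▒████┃.^..........
                ┃█████▒▒▒▒▒█████▒▒▒▒┃..^.........
                ┃█████▒▒▒▒▒█████▒▒▒▒┃............
                ┃█████▒▒▒▒▒█████▒▒▒▒┃............
                ┃                   ┃......@.....
                ┃                   ┃............
                ┃                   ┃...♣........
                ┃                   ┃..♣.♣.......
                ┃                   ┃━━━━━━━━━━━━
                ┃                   ┃            
                ┃                   ┃            
                ┃                   ┃            
                ┃                   ┃            
                ┃                   ┃            
                ┃                   ┃            
                ┗━━━━━━━━━━━━━━━━━━━┛            


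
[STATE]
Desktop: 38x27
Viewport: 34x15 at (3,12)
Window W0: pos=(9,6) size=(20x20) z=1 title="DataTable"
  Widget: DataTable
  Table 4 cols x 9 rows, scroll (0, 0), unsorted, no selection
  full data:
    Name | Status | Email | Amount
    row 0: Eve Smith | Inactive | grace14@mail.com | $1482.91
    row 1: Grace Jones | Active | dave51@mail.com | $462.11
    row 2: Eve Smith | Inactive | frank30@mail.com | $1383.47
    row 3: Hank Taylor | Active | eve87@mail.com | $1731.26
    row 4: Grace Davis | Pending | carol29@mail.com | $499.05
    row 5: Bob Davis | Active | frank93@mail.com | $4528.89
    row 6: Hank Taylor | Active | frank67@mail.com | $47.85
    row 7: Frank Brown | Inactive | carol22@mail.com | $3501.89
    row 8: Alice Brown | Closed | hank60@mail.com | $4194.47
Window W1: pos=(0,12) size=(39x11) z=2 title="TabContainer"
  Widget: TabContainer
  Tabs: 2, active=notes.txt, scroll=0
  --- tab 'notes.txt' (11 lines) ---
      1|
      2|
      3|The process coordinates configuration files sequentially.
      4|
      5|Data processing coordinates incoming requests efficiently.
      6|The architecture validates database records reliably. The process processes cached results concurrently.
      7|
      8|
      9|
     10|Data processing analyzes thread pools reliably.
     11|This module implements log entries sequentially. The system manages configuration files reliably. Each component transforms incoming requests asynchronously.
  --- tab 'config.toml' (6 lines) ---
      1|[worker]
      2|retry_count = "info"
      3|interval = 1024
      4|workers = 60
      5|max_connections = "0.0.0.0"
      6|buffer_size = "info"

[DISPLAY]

━━━━━━━━━━━━━━━━━━━━━━━━━━━━━━━━━━
abContainer                       
──────────────────────────────────
otes.txt]│ config.toml            
──────────────────────────────────
                                  
                                  
e process coordinates configuratio
                                  
ta processing coordinates incoming
━━━━━━━━━━━━━━━━━━━━━━━━━━━━━━━━━━
      ┃                  ┃        
      ┃                  ┃        
      ┗━━━━━━━━━━━━━━━━━━┛        
                                  


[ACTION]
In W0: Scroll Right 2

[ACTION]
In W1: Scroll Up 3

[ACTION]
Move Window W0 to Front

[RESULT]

━━━━━━┃ace Jones│Active  ┃━━━━━━━━
abCont┃e Smith  │Inactive┃        
──────┃nk Taylor│Active  ┃────────
otes.t┃ace Davis│Pending ┃        
──────┃b Davis  │Active  ┃────────
      ┃nk Taylor│Active  ┃        
      ┃ank Brown│Inactive┃        
e proc┃ice Brown│Closed  ┃iguratio
      ┃                  ┃        
ta pro┃                  ┃incoming
━━━━━━┃                  ┃━━━━━━━━
      ┃                  ┃        
      ┃                  ┃        
      ┗━━━━━━━━━━━━━━━━━━┛        
                                  


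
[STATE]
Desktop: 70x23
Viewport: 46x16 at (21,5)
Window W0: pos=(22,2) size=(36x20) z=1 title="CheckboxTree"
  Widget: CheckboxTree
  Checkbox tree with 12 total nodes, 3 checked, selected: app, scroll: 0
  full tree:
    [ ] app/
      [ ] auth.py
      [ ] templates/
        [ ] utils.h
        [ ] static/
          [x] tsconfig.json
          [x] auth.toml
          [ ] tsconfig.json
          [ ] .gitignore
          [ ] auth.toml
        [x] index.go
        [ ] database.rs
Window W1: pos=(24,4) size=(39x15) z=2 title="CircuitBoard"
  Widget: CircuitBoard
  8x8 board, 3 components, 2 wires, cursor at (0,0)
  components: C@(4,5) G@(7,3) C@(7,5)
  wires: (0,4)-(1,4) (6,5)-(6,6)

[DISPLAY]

 ┃>┃ CircuitBoard                        ┃    
 ┃ ┠─────────────────────────────────────┨    
 ┃ ┃   0 1 2 3 4 5 6 7                   ┃    
 ┃ ┃0  [.]              ·                ┃    
 ┃ ┃                    │                ┃    
 ┃ ┃1                   ·                ┃    
 ┃ ┃                                     ┃    
 ┃ ┃2                                    ┃    
 ┃ ┃                                     ┃    
 ┃ ┃3                                    ┃    
 ┃ ┃                                     ┃    
 ┃ ┃4                       C            ┃    
 ┃ ┃                                     ┃    
 ┃ ┗━━━━━━━━━━━━━━━━━━━━━━━━━━━━━━━━━━━━━┛    
 ┃                                  ┃         
 ┃                                  ┃         


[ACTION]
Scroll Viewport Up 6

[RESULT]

                                              
                                              
 ┏━━━━━━━━━━━━━━━━━━━━━━━━━━━━━━━━━━┓         
 ┃ CheckboxTree                     ┃         
 ┠─┏━━━━━━━━━━━━━━━━━━━━━━━━━━━━━━━━━━━━━┓    
 ┃>┃ CircuitBoard                        ┃    
 ┃ ┠─────────────────────────────────────┨    
 ┃ ┃   0 1 2 3 4 5 6 7                   ┃    
 ┃ ┃0  [.]              ·                ┃    
 ┃ ┃                    │                ┃    
 ┃ ┃1                   ·                ┃    
 ┃ ┃                                     ┃    
 ┃ ┃2                                    ┃    
 ┃ ┃                                     ┃    
 ┃ ┃3                                    ┃    
 ┃ ┃                                     ┃    


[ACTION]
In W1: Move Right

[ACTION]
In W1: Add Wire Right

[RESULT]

                                              
                                              
 ┏━━━━━━━━━━━━━━━━━━━━━━━━━━━━━━━━━━┓         
 ┃ CheckboxTree                     ┃         
 ┠─┏━━━━━━━━━━━━━━━━━━━━━━━━━━━━━━━━━━━━━┓    
 ┃>┃ CircuitBoard                        ┃    
 ┃ ┠─────────────────────────────────────┨    
 ┃ ┃   0 1 2 3 4 5 6 7                   ┃    
 ┃ ┃0      [.]─ ·       ·                ┃    
 ┃ ┃                    │                ┃    
 ┃ ┃1                   ·                ┃    
 ┃ ┃                                     ┃    
 ┃ ┃2                                    ┃    
 ┃ ┃                                     ┃    
 ┃ ┃3                                    ┃    
 ┃ ┃                                     ┃    


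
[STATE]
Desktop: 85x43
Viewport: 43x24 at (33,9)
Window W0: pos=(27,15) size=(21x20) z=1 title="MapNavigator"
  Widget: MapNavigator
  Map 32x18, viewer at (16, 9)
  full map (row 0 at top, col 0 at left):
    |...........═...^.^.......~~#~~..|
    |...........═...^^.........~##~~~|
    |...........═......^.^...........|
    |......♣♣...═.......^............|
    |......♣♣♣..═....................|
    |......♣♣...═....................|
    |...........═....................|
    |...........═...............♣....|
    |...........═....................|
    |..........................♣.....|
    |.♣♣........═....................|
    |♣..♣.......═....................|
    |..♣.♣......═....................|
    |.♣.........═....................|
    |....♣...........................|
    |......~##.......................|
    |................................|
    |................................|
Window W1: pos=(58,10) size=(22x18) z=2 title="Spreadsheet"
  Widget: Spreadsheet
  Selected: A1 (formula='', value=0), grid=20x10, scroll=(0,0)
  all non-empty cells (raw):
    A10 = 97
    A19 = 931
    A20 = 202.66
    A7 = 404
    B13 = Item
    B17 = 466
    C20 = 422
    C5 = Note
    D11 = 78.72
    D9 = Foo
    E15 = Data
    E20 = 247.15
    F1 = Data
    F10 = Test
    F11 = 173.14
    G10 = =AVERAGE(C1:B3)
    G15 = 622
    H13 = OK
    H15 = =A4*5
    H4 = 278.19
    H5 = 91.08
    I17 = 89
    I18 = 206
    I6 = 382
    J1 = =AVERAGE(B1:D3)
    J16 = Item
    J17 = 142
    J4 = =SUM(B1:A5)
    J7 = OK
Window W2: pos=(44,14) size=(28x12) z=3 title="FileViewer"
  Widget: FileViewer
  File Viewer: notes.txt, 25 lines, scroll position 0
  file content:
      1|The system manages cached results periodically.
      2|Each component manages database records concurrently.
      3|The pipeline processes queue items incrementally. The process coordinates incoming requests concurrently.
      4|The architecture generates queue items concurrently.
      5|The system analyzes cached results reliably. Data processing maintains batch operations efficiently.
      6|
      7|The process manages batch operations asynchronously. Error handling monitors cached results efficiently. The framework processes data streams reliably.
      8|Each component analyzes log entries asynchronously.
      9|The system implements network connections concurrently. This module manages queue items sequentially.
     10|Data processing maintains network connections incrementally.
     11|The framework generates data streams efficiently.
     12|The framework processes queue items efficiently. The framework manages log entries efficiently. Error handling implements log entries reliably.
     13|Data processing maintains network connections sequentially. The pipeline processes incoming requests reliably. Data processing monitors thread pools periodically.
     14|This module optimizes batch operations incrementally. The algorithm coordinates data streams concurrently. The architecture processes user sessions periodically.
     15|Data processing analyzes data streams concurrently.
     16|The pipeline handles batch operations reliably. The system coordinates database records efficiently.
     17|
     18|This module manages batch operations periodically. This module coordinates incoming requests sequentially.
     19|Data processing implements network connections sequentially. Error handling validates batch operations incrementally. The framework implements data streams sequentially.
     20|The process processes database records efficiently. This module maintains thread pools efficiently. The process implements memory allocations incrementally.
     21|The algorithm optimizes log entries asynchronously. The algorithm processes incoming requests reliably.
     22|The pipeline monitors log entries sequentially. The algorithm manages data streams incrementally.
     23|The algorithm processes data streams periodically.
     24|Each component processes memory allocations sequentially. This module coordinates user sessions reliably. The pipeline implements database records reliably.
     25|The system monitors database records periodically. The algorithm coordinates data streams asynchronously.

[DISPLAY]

                                           
                         ┏━━━━━━━━━━━━━━━━━
                         ┃ Spreadsheet     
                         ┠─────────────────
                         ┃A1:              
           ┏━━━━━━━━━━━━━━━━━━━━━━━━━━┓  B 
━━━━━━━━━━━┃ FileViewer               ┃----
avigator   ┠──────────────────────────┨    
───────────┃The system manages cached▲┃    
...^^......┃Each component manages da█┃    
......^.^..┃The pipeline processes qu░┃    
.......^...┃The architecture generate░┃    
...........┃The system analyzes cache░┃    
...........┃                         ░┃    
...........┃The process manages batch░┃    
...........┃Each component analyzes l▼┃    
...........┗━━━━━━━━━━━━━━━━━━━━━━━━━━┛    
....@.........┃          ┃ 11        0     
..............┃          ┗━━━━━━━━━━━━━━━━━
..............┃                            
..............┃                            
..............┃                            
..............┃                            
..............┃                            


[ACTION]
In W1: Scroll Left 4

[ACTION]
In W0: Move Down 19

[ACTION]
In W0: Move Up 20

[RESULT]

                                           
                         ┏━━━━━━━━━━━━━━━━━
                         ┃ Spreadsheet     
                         ┠─────────────────
                         ┃A1:              
           ┏━━━━━━━━━━━━━━━━━━━━━━━━━━┓  B 
━━━━━━━━━━━┃ FileViewer               ┃----
avigator   ┠──────────────────────────┨    
───────────┃The system manages cached▲┃    
           ┃Each component manages da█┃    
           ┃The pipeline processes qu░┃    
           ┃The architecture generate░┃    
           ┃The system analyzes cache░┃    
           ┃                         ░┃    
           ┃The process manages batch░┃    
           ┃Each component analyzes l▼┃    
           ┗━━━━━━━━━━━━━━━━━━━━━━━━━━┛    
...^@^.......~┃          ┃ 11        0     
...^^.........┃          ┗━━━━━━━━━━━━━━━━━
......^.^.....┃                            
.......^......┃                            
..............┃                            
..............┃                            
..............┃                            


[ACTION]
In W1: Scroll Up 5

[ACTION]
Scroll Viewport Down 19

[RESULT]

           ┃The pipeline processes qu░┃    
           ┃The architecture generate░┃    
           ┃The system analyzes cache░┃    
           ┃                         ░┃    
           ┃The process manages batch░┃    
           ┃Each component analyzes l▼┃    
           ┗━━━━━━━━━━━━━━━━━━━━━━━━━━┛    
...^@^.......~┃          ┃ 11        0     
...^^.........┃          ┗━━━━━━━━━━━━━━━━━
......^.^.....┃                            
.......^......┃                            
..............┃                            
..............┃                            
..............┃                            
..............┃                            
━━━━━━━━━━━━━━┛                            
                                           
                                           
                                           
                                           
                                           
                                           
                                           
                                           


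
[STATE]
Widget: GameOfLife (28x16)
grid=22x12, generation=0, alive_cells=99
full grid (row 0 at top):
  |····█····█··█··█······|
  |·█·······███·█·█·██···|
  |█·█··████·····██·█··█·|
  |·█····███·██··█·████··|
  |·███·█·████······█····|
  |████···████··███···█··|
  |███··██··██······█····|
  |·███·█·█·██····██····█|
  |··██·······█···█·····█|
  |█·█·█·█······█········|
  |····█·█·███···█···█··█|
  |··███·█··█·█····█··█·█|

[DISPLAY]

Gen: 0                      
····█····█··█··█······      
·█·······███·█·█·██···      
█·█··████·····██·█··█·      
·█····███·██··█·████··      
·███·█·████······█····      
████···████··███···█··      
███··██··██······█····      
·███·█·█·██····██····█      
··██·······█···█·····█      
█·█·█·█······█········      
····█·█·███···█···█··█      
··███·█··█·█····█··█·█      
                            
                            
                            


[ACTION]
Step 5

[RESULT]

Gen: 5                      
··██··················      
·████·██···█···█·█····      
█··█····██·█···█·█····      
·██····███········█···      
·····█·█·█·········█··      
·····██··█··██··█·█···      
·····█··█·██····█·█···      
······█·██··██···█····      
·█····█·█······██·····      
██····█·█···█··█······      
·██··█·█·····█········      
···█████··············      
                            
                            
                            


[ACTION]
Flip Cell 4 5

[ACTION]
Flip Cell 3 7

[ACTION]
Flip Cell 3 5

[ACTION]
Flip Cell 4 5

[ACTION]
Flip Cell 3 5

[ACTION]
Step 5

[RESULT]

Gen: 10                     
·█·██··█··············      
█████··█··············      
█··█···█··············      
·██·······██··········      
·███····█··██·········      
···██·█·█·███·········      
···█·█················      
···█··█···············      
···█············█·····      
···█············█·····      
····███·█·············      
········█·············      
                            
                            
                            


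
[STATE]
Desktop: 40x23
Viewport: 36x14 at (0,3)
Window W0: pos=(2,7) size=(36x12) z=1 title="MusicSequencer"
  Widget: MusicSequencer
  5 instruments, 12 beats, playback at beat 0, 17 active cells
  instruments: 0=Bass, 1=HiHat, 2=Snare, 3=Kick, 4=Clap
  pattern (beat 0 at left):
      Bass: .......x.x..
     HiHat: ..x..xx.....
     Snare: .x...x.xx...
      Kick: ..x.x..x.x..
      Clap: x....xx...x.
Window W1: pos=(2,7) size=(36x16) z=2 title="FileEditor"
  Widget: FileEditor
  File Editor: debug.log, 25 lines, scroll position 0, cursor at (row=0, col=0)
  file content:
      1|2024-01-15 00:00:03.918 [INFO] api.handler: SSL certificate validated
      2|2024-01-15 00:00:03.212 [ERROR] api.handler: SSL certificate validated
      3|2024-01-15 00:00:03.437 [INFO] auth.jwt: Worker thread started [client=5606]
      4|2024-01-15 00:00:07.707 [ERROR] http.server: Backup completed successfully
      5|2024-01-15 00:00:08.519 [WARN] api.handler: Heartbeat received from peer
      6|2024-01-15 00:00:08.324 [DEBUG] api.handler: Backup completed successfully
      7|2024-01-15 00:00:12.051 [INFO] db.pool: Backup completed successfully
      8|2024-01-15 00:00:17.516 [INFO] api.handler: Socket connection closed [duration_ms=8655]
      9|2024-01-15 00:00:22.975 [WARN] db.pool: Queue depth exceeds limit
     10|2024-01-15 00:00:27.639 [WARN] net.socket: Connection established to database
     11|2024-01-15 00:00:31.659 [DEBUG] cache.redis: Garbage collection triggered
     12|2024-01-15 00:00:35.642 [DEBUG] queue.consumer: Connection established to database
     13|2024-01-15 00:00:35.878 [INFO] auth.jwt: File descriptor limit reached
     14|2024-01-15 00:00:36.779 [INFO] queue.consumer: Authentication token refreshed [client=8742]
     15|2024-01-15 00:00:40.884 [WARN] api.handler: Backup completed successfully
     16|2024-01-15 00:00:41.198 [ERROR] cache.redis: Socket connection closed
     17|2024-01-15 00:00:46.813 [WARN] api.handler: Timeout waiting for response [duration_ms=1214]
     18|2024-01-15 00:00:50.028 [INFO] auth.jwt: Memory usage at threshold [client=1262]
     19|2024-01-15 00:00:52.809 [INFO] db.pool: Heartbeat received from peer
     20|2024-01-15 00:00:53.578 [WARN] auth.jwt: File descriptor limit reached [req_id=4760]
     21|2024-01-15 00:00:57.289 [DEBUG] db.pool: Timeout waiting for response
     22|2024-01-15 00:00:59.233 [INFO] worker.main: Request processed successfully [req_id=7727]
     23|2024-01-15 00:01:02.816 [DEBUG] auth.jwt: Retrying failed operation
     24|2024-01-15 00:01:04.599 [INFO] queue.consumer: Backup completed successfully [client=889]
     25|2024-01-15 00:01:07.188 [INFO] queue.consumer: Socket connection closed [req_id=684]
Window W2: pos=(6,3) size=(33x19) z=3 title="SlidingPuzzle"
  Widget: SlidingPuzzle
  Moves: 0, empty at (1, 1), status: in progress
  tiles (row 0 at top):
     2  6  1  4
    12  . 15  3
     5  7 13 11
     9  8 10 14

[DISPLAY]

      ┏━━━━━━━━━━━━━━━━━━━━━━━━━━━━━
      ┃ SlidingPuzzle               
      ┠─────────────────────────────
      ┃┌────┬────┬────┬────┐        
  ┏━━━┃│  2 │  6 │  1 │  4 │        
  ┃ Fi┃├────┼────┼────┼────┤        
  ┠───┃│ 12 │    │ 15 │  3 │        
  ┃█02┃├────┼────┼────┼────┤        
  ┃202┃│  5 │  7 │ 13 │ 11 │        
  ┃202┃├────┼────┼────┼────┤        
  ┃202┃│  9 │  8 │ 10 │ 14 │        
  ┃202┃└────┴────┴────┴────┘        
  ┃202┃Moves: 0                     
  ┃202┃                             


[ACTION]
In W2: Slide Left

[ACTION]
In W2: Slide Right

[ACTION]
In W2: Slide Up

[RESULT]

      ┏━━━━━━━━━━━━━━━━━━━━━━━━━━━━━
      ┃ SlidingPuzzle               
      ┠─────────────────────────────
      ┃┌────┬────┬────┬────┐        
  ┏━━━┃│  2 │  6 │  1 │  4 │        
  ┃ Fi┃├────┼────┼────┼────┤        
  ┠───┃│ 12 │  7 │ 15 │  3 │        
  ┃█02┃├────┼────┼────┼────┤        
  ┃202┃│  5 │    │ 13 │ 11 │        
  ┃202┃├────┼────┼────┼────┤        
  ┃202┃│  9 │  8 │ 10 │ 14 │        
  ┃202┃└────┴────┴────┴────┘        
  ┃202┃Moves: 3                     
  ┃202┃                             


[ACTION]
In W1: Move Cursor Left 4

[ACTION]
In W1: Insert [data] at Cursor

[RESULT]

      ┏━━━━━━━━━━━━━━━━━━━━━━━━━━━━━
      ┃ SlidingPuzzle               
      ┠─────────────────────────────
      ┃┌────┬────┬────┬────┐        
  ┏━━━┃│  2 │  6 │  1 │  4 │        
  ┃ Fi┃├────┼────┼────┼────┤        
  ┠───┃│ 12 │  7 │ 15 │  3 │        
  ┃dat┃├────┼────┼────┼────┤        
  ┃202┃│  5 │    │ 13 │ 11 │        
  ┃202┃├────┼────┼────┼────┤        
  ┃202┃│  9 │  8 │ 10 │ 14 │        
  ┃202┃└────┴────┴────┴────┘        
  ┃202┃Moves: 3                     
  ┃202┃                             
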